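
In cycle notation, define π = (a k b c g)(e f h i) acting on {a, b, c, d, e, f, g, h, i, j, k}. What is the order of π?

20

The disjoint cycles have lengths 5, 4, 1, 1.
Since disjoint cycles commute, ord(π) = lcm(5, 4) = 20.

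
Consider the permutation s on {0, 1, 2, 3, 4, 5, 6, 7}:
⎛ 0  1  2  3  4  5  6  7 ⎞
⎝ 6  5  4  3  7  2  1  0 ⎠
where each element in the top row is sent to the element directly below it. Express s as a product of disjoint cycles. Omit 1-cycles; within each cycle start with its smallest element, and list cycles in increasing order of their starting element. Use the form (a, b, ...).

Start at 0 and follow images: 0 → 6 → 1 → 5 → 2 → 4 → 7 → 0, giving the cycle (0, 6, 1, 5, 2, 4, 7).
Repeating from the next unused element and collecting all non-trivial cycles gives (0, 6, 1, 5, 2, 4, 7).

(0, 6, 1, 5, 2, 4, 7)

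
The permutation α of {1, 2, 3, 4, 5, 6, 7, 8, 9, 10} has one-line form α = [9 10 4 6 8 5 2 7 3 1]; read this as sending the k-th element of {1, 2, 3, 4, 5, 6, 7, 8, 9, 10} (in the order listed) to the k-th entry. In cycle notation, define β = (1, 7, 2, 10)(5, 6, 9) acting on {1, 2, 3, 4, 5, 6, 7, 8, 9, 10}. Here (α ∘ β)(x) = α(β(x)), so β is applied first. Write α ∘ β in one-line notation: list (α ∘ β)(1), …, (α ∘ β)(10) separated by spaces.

2 1 4 6 5 3 10 7 8 9

(α ∘ β)(x) = α(β(x)). Computing each image: α(β(1)) = α(7) = 2, α(β(2)) = α(10) = 1, α(β(3)) = α(3) = 4, α(β(4)) = α(4) = 6, α(β(5)) = α(6) = 5, α(β(6)) = α(9) = 3, α(β(7)) = α(2) = 10, α(β(8)) = α(8) = 7, α(β(9)) = α(5) = 8, α(β(10)) = α(1) = 9.
Hence α ∘ β = [2 1 4 6 5 3 10 7 8 9].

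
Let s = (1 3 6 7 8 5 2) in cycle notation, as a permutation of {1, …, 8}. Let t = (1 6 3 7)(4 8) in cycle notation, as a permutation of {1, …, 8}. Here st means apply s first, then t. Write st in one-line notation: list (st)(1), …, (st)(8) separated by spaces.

Chase each element through s then t: 1 → 3 → 7; 2 → 1 → 6; 3 → 6 → 3; 4 → 4 → 8; 5 → 2 → 2; 6 → 7 → 1; 7 → 8 → 4; 8 → 5 → 5.
Collecting the images, st = [7 6 3 8 2 1 4 5].

7 6 3 8 2 1 4 5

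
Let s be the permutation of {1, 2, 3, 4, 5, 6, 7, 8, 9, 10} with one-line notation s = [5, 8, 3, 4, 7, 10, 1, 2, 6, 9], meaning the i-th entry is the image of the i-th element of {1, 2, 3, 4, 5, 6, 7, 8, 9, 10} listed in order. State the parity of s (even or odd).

In disjoint-cycle form the cycle lengths are 3, 3, 2, 1, 1.
A cycle of length ℓ contributes ℓ−1 transpositions, so s is a product of 2 + 2 + 1 = 5 transpositions — odd.

odd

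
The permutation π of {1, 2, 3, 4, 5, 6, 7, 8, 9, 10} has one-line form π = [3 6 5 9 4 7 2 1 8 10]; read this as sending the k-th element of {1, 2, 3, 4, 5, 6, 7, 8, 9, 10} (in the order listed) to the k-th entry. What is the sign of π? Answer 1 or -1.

In disjoint-cycle form the cycle lengths are 6, 3, 1.
A cycle is odd iff its length is even; π has 1 even-length cycle, so sgn(π) = (−1)^1 and π is odd.

-1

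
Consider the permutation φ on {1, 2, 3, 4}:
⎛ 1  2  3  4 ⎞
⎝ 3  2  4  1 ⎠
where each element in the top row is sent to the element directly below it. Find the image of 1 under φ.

The entry below 1 in the array is 3, so φ(1) = 3.

3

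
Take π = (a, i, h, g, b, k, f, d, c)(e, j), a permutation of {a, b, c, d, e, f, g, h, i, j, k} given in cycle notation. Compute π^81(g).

g lies in the 9-cycle (a, i, h, g, b, k, f, d, c).
Powers repeat with period 9 on this cycle, and 81 mod 9 = 0, so π^81(g) = π^0(g).
So π^81(g) = g.

g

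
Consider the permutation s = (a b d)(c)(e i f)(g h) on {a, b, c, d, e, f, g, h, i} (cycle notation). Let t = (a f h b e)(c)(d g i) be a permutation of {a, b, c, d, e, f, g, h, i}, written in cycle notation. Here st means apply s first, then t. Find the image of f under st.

a

First apply s: s(f) = e, then t(e) = a. Thus (st)(f) = a.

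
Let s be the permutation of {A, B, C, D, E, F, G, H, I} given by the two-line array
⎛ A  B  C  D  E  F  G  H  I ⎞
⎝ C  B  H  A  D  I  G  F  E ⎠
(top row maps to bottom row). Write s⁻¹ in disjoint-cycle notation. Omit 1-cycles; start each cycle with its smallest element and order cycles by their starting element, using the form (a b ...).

First write s in disjoint cycles: (A C H F I E D).
The inverse reverses every cycle; in canonical form, s⁻¹ = (A D E I F H C).

(A D E I F H C)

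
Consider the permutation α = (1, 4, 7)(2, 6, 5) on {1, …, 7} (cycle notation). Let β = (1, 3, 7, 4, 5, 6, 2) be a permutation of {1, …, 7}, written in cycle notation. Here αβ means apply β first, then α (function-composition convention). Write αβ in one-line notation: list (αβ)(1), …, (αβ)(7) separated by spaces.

3 4 1 2 5 6 7

For each element, apply β then α: 1 → 3 → 3; 2 → 1 → 4; 3 → 7 → 1; 4 → 5 → 2; 5 → 6 → 5; 6 → 2 → 6; 7 → 4 → 7.
Collecting the images, αβ = [3 4 1 2 5 6 7].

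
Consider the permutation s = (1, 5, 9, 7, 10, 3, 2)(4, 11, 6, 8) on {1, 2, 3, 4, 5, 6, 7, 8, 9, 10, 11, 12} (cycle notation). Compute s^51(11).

11 lies in the 4-cycle (4, 11, 6, 8).
Powers repeat with period 4 on this cycle, and 51 mod 4 = 3, so s^51(11) = s^3(11).
Stepping 3 places around the cycle: 11 → 6 → 8 → 4.

4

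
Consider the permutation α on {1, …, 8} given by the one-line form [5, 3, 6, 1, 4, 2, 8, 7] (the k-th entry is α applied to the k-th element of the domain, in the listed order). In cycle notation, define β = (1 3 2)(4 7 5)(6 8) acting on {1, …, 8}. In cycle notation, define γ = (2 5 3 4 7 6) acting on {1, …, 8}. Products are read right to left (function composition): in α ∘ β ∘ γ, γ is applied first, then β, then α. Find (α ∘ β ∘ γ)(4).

4

(α ∘ β ∘ γ)(4) = α(β(γ(4))). γ(4) = 7, then β(7) = 5, then α(5) = 4, so the result is 4.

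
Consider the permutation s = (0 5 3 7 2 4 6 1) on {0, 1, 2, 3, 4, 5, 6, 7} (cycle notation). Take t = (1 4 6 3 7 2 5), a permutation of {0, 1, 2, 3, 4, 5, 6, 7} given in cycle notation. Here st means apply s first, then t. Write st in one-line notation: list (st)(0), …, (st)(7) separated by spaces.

(st)(x) = t(s(x)). Computing each image: t(s(0)) = t(5) = 1, t(s(1)) = t(0) = 0, t(s(2)) = t(4) = 6, t(s(3)) = t(7) = 2, t(s(4)) = t(6) = 3, t(s(5)) = t(3) = 7, t(s(6)) = t(1) = 4, t(s(7)) = t(2) = 5.
Hence st = [1 0 6 2 3 7 4 5].

1 0 6 2 3 7 4 5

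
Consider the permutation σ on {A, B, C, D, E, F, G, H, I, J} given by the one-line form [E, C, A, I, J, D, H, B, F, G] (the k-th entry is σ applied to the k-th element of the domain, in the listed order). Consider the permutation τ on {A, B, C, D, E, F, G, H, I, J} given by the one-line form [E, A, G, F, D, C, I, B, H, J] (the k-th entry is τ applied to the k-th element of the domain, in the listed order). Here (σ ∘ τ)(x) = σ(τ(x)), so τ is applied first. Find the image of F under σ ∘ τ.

A

(σ ∘ τ)(F) = σ(τ(F)). τ(F) = C, then σ(C) = A. So (σ ∘ τ)(F) = A.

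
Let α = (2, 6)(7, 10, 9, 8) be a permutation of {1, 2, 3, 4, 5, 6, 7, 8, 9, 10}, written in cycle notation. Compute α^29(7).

10

7 lies in the 4-cycle (7, 10, 9, 8).
Since the cycle has length 4, α^29 acts on it the same as α^1 (29 mod 4 = 1).
Advancing 1 step from 7: 7 → 10.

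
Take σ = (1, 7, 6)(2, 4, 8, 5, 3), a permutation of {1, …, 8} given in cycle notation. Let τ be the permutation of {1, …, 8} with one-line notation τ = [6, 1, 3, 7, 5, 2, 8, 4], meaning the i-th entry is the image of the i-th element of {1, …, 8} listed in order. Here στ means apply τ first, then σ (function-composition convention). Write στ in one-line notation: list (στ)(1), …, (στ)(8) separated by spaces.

1 7 2 6 3 4 5 8

(στ)(x) = σ(τ(x)). Computing each image: σ(τ(1)) = σ(6) = 1, σ(τ(2)) = σ(1) = 7, σ(τ(3)) = σ(3) = 2, σ(τ(4)) = σ(7) = 6, σ(τ(5)) = σ(5) = 3, σ(τ(6)) = σ(2) = 4, σ(τ(7)) = σ(8) = 5, σ(τ(8)) = σ(4) = 8.
Hence στ = [1 7 2 6 3 4 5 8].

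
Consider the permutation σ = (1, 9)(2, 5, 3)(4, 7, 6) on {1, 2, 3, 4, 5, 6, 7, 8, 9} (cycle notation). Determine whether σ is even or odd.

The cycle lengths are 3, 3, 2, 1.
A cycle of length ℓ contributes ℓ−1 transpositions, so σ is a product of 2 + 2 + 1 = 5 transpositions — odd.

odd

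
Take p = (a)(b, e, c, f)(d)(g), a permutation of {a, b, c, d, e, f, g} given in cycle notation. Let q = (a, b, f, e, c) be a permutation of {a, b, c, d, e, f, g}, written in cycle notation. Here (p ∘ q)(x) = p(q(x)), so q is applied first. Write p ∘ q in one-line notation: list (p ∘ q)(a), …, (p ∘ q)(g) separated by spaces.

e b a d f c g

(p ∘ q)(x) = p(q(x)). Computing each image: p(q(a)) = p(b) = e, p(q(b)) = p(f) = b, p(q(c)) = p(a) = a, p(q(d)) = p(d) = d, p(q(e)) = p(c) = f, p(q(f)) = p(e) = c, p(q(g)) = p(g) = g.
Hence p ∘ q = [e b a d f c g].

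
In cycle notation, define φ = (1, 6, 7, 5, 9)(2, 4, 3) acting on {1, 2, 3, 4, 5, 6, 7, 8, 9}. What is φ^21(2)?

2 lies in the 3-cycle (2, 4, 3).
On a 3-cycle, φ^3 is the identity, so φ^21 = φ^0 there (21 ≡ 0 mod 3).
So φ^21(2) = 2.

2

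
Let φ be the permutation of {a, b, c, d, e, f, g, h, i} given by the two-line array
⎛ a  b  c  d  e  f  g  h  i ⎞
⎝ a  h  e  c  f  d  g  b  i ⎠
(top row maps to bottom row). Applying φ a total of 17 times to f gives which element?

d

Tracing f → d → … returns to f after 4 steps, so f lies in a 4-cycle (c, e, f, d).
Since the cycle has length 4, φ^17 acts on it the same as φ^1 (17 mod 4 = 1).
Advancing 1 step from f: f → d.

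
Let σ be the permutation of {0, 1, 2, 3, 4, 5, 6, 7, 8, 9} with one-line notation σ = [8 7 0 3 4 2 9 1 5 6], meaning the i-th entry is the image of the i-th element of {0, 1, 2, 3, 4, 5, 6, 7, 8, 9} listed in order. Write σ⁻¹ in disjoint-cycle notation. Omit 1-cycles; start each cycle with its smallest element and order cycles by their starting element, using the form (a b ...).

First write σ in disjoint cycles: (0 8 5 2)(1 7)(6 9).
Reversing each cycle (and rotating so the smallest element leads) gives σ⁻¹ = (0 2 5 8)(1 7)(6 9).

(0 2 5 8)(1 7)(6 9)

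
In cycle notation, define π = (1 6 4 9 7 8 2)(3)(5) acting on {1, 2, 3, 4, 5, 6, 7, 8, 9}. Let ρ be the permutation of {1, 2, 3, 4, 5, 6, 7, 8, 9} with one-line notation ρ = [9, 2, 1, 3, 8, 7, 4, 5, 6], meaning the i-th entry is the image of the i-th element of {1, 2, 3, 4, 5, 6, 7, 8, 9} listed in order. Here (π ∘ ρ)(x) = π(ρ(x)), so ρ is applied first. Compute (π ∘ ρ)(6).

(π ∘ ρ)(6) = π(ρ(6)). ρ(6) = 7, then π(7) = 8. So (π ∘ ρ)(6) = 8.

8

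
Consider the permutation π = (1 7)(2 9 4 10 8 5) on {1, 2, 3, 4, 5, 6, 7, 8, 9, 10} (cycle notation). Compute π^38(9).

9 lies in the 6-cycle (2 9 4 10 8 5).
Powers repeat with period 6 on this cycle, and 38 mod 6 = 2, so π^38(9) = π^2(9).
Advancing 2 steps from 9: 9 → 4 → 10.

10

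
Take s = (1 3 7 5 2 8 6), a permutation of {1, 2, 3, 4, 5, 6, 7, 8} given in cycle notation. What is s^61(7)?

7 lies in the 7-cycle (1 3 7 5 2 8 6).
Powers repeat with period 7 on this cycle, and 61 mod 7 = 5, so s^61(7) = s^5(7).
Advancing 5 steps from 7: 7 → 5 → 2 → 8 → 6 → 1.

1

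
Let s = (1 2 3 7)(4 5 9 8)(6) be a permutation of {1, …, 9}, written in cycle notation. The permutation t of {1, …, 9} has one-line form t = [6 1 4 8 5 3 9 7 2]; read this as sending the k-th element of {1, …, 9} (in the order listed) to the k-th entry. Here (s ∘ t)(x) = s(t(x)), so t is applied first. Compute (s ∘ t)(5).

9

(s ∘ t)(5) = s(t(5)). t(5) = 5, then s(5) = 9. So (s ∘ t)(5) = 9.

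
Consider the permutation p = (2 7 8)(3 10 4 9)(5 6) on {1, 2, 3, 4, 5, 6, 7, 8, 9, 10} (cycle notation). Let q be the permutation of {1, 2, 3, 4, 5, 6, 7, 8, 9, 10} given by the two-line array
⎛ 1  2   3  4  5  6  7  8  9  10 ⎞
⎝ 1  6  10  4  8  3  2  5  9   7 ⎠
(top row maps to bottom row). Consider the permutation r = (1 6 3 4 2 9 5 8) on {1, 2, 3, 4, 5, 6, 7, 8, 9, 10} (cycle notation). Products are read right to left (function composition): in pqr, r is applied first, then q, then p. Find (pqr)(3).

9

Apply the permutations in order: r(3) = 4, then q(4) = 4, then p(4) = 9. So (pqr)(3) = 9.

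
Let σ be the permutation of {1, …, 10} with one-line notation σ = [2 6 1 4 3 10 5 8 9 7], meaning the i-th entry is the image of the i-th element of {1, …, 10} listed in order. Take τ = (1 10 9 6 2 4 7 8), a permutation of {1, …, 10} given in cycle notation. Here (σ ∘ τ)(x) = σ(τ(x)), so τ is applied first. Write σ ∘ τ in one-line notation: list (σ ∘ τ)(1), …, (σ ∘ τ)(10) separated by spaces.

(σ ∘ τ)(x) = σ(τ(x)). Computing each image: σ(τ(1)) = σ(10) = 7, σ(τ(2)) = σ(4) = 4, σ(τ(3)) = σ(3) = 1, σ(τ(4)) = σ(7) = 5, σ(τ(5)) = σ(5) = 3, σ(τ(6)) = σ(2) = 6, σ(τ(7)) = σ(8) = 8, σ(τ(8)) = σ(1) = 2, σ(τ(9)) = σ(6) = 10, σ(τ(10)) = σ(9) = 9.
Hence σ ∘ τ = [7 4 1 5 3 6 8 2 10 9].

7 4 1 5 3 6 8 2 10 9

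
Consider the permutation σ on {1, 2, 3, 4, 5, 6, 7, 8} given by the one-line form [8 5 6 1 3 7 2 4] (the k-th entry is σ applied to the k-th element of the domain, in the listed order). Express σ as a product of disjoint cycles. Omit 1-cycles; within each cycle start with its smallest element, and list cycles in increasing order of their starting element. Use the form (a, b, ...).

(1, 8, 4)(2, 5, 3, 6, 7)

From 1: 1 → 8 → 4 → 1, closing the cycle (1, 8, 4).
Repeating from the next unused element and collecting all non-trivial cycles gives (1, 8, 4)(2, 5, 3, 6, 7).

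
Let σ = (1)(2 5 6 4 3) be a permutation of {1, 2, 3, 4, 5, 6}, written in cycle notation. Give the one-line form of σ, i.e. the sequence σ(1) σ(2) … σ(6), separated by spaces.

1 5 2 3 6 4

Reading each image from the cycles: 1↦1, 2↦5, 3↦2, 4↦3, 5↦6, 6↦4.
Listing these in domain order gives 1 5 2 3 6 4.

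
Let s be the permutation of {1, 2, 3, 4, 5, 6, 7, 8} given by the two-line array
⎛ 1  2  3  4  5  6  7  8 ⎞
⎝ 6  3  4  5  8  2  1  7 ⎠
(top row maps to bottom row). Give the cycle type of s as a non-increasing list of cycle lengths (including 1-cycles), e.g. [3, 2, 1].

[8]

The disjoint cycles are (1, 6, 2, 3, 4, 5, 8, 7), with lengths 8 in non-increasing order.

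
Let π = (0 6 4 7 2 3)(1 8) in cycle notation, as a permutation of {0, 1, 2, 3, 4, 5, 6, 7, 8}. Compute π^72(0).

0

0 lies in the 6-cycle (0 6 4 7 2 3).
On a 6-cycle, π^6 is the identity, so π^72 = π^0 there (72 ≡ 0 mod 6).
So π^72(0) = 0.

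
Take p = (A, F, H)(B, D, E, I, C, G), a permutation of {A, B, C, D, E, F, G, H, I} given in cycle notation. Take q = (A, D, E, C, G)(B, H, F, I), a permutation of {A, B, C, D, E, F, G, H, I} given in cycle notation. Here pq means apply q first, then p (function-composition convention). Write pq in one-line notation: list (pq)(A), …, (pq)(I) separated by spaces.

E A B I G C F H D

For each element, apply q then p: A → D → E; B → H → A; C → G → B; D → E → I; E → C → G; F → I → C; G → A → F; H → F → H; I → B → D.
So pq in one-line form is E A B I G C F H D.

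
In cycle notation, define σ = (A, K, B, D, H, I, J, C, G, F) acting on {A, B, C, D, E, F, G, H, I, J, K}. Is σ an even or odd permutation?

odd

The cycle lengths are 10, 1.
A cycle of length ℓ contributes ℓ−1 transpositions, so σ is a product of 9 transpositions — odd.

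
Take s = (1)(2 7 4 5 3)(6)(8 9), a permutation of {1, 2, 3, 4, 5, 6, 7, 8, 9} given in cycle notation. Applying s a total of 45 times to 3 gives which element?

3

3 lies in the 5-cycle (2 7 4 5 3).
Since the cycle has length 5, s^45 acts on it the same as s^0 (45 mod 5 = 0).
So s^45(3) = 3.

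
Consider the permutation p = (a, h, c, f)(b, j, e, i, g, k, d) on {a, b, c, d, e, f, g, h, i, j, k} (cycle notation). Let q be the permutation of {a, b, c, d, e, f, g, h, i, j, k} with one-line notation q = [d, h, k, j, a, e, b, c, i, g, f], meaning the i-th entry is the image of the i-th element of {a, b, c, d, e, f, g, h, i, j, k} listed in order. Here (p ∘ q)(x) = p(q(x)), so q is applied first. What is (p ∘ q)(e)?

(p ∘ q)(e) = p(q(e)). q(e) = a, then p(a) = h. So (p ∘ q)(e) = h.

h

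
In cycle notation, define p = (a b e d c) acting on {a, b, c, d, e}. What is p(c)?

c appears in (a b e d c); the next entry (wrapping around) is a.

a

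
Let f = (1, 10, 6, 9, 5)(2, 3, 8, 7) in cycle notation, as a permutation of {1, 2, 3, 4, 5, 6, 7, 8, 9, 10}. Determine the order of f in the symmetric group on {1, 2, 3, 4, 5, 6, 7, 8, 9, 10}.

20

The cycle type of f is (5, 4, 1).
The order is lcm(5, 4) = 20.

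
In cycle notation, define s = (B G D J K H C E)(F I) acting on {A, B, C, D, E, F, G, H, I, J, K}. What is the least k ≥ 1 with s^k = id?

The disjoint cycles have lengths 8, 2, 1.
Since disjoint cycles commute, ord(s) = lcm(8, 2) = 8.

8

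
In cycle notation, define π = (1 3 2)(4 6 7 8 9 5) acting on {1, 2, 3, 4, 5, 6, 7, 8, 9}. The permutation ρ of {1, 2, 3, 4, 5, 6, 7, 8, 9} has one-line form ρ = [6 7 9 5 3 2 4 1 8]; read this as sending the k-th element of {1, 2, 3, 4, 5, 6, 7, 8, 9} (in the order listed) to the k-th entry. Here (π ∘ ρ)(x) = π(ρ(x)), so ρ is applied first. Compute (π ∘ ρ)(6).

1

ρ(6) = 2, then π(2) = 1; composing gives (π ∘ ρ)(6) = 1.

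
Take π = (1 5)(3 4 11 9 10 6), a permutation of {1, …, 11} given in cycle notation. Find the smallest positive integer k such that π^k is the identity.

6

The cycle type of π is (6, 2, 1, 1, 1).
The order is lcm(6, 2) = 6.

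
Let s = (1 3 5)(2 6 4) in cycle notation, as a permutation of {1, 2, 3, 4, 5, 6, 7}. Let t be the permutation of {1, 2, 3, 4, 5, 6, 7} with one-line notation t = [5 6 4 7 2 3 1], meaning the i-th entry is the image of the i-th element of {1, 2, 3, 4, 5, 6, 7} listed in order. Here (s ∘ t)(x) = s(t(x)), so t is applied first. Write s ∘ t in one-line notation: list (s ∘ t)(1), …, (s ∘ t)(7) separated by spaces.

1 4 2 7 6 5 3

(s ∘ t)(x) = s(t(x)). Computing each image: s(t(1)) = s(5) = 1, s(t(2)) = s(6) = 4, s(t(3)) = s(4) = 2, s(t(4)) = s(7) = 7, s(t(5)) = s(2) = 6, s(t(6)) = s(3) = 5, s(t(7)) = s(1) = 3.
Hence s ∘ t = [1 4 2 7 6 5 3].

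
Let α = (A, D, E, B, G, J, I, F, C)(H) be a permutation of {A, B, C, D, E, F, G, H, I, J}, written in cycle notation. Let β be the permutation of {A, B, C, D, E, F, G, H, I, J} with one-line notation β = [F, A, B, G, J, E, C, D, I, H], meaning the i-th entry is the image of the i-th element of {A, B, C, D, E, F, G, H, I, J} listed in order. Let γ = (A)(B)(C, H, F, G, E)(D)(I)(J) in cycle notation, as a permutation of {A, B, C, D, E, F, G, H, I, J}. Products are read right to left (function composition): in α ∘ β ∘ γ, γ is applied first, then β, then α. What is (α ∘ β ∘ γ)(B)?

D

(α ∘ β ∘ γ)(B) = α(β(γ(B))). γ(B) = B, then β(B) = A, then α(A) = D, so the result is D.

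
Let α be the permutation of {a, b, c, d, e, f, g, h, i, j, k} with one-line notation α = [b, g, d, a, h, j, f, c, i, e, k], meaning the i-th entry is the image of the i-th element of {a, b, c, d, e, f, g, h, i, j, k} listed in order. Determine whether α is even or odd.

In disjoint-cycle form the cycle lengths are 9, 1, 1.
A cycle is odd iff its length is even; α has 0 even-length cycles, so sgn(α) = (−1)^0 and α is even.

even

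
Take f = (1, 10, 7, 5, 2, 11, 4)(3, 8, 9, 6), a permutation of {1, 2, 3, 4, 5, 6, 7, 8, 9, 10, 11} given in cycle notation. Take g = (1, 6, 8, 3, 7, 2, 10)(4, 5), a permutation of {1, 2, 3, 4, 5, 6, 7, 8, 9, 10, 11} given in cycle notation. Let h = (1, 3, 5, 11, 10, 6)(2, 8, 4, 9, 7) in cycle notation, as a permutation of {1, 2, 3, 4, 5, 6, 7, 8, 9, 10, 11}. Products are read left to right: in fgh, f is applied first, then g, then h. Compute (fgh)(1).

3

Chase 1: f(1) = 10; g(10) = 1; h(1) = 3. Hence (fgh)(1) = 3.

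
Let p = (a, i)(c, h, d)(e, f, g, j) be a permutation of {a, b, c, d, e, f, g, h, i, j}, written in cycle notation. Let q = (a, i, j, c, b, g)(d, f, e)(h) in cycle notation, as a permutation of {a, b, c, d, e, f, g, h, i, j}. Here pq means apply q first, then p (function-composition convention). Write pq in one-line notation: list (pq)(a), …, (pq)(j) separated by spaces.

a j b g c f i d e h

(pq)(x) = p(q(x)). Computing each image: p(q(a)) = p(i) = a, p(q(b)) = p(g) = j, p(q(c)) = p(b) = b, p(q(d)) = p(f) = g, p(q(e)) = p(d) = c, p(q(f)) = p(e) = f, p(q(g)) = p(a) = i, p(q(h)) = p(h) = d, p(q(i)) = p(j) = e, p(q(j)) = p(c) = h.
Hence pq = [a j b g c f i d e h].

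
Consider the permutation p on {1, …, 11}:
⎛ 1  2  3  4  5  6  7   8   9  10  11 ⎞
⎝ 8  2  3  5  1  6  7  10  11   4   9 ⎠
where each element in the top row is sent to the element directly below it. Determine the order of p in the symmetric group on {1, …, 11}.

The disjoint-cycle form of p has cycle lengths 5, 2, 1, 1, 1, 1.
The order is lcm(5, 2) = 10.

10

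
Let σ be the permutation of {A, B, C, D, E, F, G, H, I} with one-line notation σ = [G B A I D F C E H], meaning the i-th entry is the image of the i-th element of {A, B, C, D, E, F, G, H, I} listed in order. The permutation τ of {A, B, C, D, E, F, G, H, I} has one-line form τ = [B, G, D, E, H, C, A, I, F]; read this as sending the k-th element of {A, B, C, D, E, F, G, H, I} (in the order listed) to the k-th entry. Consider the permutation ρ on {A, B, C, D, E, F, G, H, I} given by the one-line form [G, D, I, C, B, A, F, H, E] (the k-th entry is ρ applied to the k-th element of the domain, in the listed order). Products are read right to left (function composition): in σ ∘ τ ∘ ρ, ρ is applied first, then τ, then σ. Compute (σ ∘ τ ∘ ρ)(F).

(σ ∘ τ ∘ ρ)(F) = σ(τ(ρ(F))). ρ(F) = A, then τ(A) = B, then σ(B) = B, so the result is B.

B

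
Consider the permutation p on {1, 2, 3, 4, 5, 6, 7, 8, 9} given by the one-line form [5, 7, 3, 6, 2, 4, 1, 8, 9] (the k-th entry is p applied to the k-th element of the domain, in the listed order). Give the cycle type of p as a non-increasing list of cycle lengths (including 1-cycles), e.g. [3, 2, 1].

[4, 2, 1, 1, 1]

The disjoint cycles are (1 5 2 7)(3)(4 6)(8)(9), with lengths 4, 2, 1, 1, 1 in non-increasing order.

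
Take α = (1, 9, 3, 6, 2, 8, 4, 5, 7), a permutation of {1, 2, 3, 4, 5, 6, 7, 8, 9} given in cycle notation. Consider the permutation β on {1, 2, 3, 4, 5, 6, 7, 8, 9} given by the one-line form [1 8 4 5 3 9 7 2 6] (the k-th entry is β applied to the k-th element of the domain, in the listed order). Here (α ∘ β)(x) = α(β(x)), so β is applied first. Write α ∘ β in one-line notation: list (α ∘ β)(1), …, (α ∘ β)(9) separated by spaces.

9 4 5 7 6 3 1 8 2

(α ∘ β)(x) = α(β(x)). Computing each image: α(β(1)) = α(1) = 9, α(β(2)) = α(8) = 4, α(β(3)) = α(4) = 5, α(β(4)) = α(5) = 7, α(β(5)) = α(3) = 6, α(β(6)) = α(9) = 3, α(β(7)) = α(7) = 1, α(β(8)) = α(2) = 8, α(β(9)) = α(6) = 2.
Hence α ∘ β = [9 4 5 7 6 3 1 8 2].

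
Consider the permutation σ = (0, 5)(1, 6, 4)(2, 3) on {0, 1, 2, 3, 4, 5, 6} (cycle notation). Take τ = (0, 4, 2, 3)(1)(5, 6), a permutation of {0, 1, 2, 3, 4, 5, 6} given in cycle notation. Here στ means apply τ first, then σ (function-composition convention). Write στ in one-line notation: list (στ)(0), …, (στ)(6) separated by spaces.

(στ)(x) = σ(τ(x)). Computing each image: σ(τ(0)) = σ(4) = 1, σ(τ(1)) = σ(1) = 6, σ(τ(2)) = σ(3) = 2, σ(τ(3)) = σ(0) = 5, σ(τ(4)) = σ(2) = 3, σ(τ(5)) = σ(6) = 4, σ(τ(6)) = σ(5) = 0.
Hence στ = [1 6 2 5 3 4 0].

1 6 2 5 3 4 0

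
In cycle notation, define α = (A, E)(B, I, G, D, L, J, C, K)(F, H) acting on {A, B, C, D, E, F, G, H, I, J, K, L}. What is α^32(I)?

I lies in the 8-cycle (B, I, G, D, L, J, C, K).
On an 8-cycle, α^8 is the identity, so α^32 = α^0 there (32 ≡ 0 mod 8).
So α^32(I) = I.

I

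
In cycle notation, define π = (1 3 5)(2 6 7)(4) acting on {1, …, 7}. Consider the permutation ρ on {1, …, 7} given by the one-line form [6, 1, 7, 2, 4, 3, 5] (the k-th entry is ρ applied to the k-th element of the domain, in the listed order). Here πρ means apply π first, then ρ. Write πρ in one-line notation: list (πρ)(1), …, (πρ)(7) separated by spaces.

7 3 4 2 6 5 1

(πρ)(x) = ρ(π(x)). Computing each image: ρ(π(1)) = ρ(3) = 7, ρ(π(2)) = ρ(6) = 3, ρ(π(3)) = ρ(5) = 4, ρ(π(4)) = ρ(4) = 2, ρ(π(5)) = ρ(1) = 6, ρ(π(6)) = ρ(7) = 5, ρ(π(7)) = ρ(2) = 1.
Hence πρ = [7 3 4 2 6 5 1].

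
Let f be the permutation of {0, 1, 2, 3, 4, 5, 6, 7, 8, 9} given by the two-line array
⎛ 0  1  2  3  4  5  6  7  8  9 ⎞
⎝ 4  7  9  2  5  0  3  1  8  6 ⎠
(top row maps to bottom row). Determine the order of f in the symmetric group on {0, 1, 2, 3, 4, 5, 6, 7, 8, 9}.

12

Writing f as disjoint cycles, the cycle lengths are 4, 3, 2, 1.
The order is lcm(4, 3, 2) = 12.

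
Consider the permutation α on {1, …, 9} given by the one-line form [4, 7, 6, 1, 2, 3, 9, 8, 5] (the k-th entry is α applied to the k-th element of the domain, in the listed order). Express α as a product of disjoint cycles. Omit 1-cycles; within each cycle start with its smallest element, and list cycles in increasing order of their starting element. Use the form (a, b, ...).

From 1: 1 → 4 → 1, closing the cycle (1, 4).
Continuing from each remaining unvisited element yields (1, 4)(2, 7, 9, 5)(3, 6).

(1, 4)(2, 7, 9, 5)(3, 6)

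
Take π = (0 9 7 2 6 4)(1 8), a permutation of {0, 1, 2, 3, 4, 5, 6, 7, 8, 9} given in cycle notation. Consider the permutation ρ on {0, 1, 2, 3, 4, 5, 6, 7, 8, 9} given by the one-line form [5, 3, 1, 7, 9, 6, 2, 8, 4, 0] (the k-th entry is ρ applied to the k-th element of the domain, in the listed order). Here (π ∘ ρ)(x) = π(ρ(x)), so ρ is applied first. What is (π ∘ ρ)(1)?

3

ρ(1) = 3, then π(3) = 3; composing gives (π ∘ ρ)(1) = 3.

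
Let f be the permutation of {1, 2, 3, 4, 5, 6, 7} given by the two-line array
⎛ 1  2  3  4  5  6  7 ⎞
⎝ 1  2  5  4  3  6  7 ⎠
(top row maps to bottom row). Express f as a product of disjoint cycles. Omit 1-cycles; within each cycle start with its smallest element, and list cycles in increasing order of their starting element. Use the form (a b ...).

Start at 3 and follow images: 3 → 5 → 3, giving the cycle (3 5).
Continuing from each remaining unvisited element yields (3 5).

(3 5)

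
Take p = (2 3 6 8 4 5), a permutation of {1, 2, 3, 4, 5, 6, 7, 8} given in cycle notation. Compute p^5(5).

4

5 lies in the 6-cycle (2 3 6 8 4 5).
Advancing 5 steps from 5: 5 → 2 → 3 → 6 → 8 → 4.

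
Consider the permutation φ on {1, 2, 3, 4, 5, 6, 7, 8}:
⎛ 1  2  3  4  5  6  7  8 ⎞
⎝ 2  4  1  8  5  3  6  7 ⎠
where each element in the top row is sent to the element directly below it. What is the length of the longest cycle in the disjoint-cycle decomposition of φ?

7

Decomposing into disjoint cycles gives (1 2 4 8 7 6 3); the longest has length 7.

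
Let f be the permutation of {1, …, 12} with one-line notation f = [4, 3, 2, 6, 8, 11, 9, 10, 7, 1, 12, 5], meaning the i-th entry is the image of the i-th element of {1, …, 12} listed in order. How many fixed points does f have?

No element satisfies f(x) = x, so there are 0 fixed points.

0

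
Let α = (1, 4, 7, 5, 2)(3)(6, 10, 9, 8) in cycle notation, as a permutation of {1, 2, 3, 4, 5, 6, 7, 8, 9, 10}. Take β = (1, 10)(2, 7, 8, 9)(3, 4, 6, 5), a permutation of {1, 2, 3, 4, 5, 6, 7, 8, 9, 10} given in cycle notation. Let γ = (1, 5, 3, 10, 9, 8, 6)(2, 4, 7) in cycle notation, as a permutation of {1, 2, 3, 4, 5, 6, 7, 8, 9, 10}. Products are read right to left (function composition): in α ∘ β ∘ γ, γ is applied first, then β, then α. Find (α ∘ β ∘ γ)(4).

Apply the permutations in order: γ(4) = 7, then β(7) = 8, then α(8) = 6. So (α ∘ β ∘ γ)(4) = 6.

6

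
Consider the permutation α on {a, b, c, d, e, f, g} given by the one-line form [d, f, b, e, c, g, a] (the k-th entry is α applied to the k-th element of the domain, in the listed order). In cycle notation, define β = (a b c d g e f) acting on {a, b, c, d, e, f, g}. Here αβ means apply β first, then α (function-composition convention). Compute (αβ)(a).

First apply β: β(a) = b, then α(b) = f. Thus (αβ)(a) = f.

f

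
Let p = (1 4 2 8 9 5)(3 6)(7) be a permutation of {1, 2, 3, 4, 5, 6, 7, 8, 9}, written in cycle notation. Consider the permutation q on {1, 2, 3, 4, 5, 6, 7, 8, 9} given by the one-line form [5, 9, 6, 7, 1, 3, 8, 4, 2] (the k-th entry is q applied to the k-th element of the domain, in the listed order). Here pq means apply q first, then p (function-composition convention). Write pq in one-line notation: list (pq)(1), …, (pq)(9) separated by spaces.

1 5 3 7 4 6 9 2 8

(pq)(x) = p(q(x)). Computing each image: p(q(1)) = p(5) = 1, p(q(2)) = p(9) = 5, p(q(3)) = p(6) = 3, p(q(4)) = p(7) = 7, p(q(5)) = p(1) = 4, p(q(6)) = p(3) = 6, p(q(7)) = p(8) = 9, p(q(8)) = p(4) = 2, p(q(9)) = p(2) = 8.
Hence pq = [1 5 3 7 4 6 9 2 8].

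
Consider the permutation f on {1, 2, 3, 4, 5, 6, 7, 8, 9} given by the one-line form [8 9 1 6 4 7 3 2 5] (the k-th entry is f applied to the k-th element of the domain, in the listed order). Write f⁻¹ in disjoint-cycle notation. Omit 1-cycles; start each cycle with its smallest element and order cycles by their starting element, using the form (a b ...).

First write f in disjoint cycles: (1 8 2 9 5 4 6 7 3).
The inverse reverses every cycle; in canonical form, f⁻¹ = (1 3 7 6 4 5 9 2 8).

(1 3 7 6 4 5 9 2 8)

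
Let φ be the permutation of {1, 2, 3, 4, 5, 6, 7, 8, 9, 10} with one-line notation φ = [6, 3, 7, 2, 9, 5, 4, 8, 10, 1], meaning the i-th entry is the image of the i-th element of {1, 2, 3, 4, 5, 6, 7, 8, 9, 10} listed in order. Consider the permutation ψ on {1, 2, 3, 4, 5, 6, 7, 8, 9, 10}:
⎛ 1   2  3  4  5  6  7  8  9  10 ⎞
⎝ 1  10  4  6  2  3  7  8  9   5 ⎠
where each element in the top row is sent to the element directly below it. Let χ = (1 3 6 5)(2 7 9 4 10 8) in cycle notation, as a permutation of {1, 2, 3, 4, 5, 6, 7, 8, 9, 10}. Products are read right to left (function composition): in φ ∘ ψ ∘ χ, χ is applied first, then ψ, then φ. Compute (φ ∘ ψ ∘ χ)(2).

4

(φ ∘ ψ ∘ χ)(2) = φ(ψ(χ(2))). χ(2) = 7, then ψ(7) = 7, then φ(7) = 4, so the result is 4.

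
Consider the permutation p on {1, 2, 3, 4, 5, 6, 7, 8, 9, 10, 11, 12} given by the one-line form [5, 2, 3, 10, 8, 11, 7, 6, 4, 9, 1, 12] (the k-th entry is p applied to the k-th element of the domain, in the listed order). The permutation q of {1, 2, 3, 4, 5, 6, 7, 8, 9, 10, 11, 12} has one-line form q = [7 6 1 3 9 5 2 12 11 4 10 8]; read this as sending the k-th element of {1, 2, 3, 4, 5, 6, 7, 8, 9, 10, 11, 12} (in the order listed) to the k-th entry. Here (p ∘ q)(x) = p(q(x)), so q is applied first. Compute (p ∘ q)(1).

(p ∘ q)(1) = p(q(1)). q(1) = 7, then p(7) = 7. So (p ∘ q)(1) = 7.

7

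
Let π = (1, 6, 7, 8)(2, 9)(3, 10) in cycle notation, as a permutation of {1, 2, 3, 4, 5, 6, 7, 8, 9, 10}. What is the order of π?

The cycle type of π is (4, 2, 2, 1, 1).
Since disjoint cycles commute, ord(π) = lcm(4, 2, 2) = 4.

4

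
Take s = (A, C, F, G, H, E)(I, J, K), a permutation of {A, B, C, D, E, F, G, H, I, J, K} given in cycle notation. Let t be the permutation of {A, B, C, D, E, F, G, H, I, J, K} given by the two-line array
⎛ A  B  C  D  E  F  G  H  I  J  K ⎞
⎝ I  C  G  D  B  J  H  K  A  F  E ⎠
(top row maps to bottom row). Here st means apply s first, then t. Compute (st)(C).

First apply s: s(C) = F, then t(F) = J. Thus (st)(C) = J.

J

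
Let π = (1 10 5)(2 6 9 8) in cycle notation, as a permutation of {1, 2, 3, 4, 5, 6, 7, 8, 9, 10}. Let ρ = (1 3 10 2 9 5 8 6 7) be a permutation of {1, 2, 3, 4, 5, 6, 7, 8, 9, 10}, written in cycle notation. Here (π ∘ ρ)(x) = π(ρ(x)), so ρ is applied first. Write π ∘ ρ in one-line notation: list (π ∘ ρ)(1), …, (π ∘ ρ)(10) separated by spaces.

(π ∘ ρ)(x) = π(ρ(x)). Computing each image: π(ρ(1)) = π(3) = 3, π(ρ(2)) = π(9) = 8, π(ρ(3)) = π(10) = 5, π(ρ(4)) = π(4) = 4, π(ρ(5)) = π(8) = 2, π(ρ(6)) = π(7) = 7, π(ρ(7)) = π(1) = 10, π(ρ(8)) = π(6) = 9, π(ρ(9)) = π(5) = 1, π(ρ(10)) = π(2) = 6.
Hence π ∘ ρ = [3 8 5 4 2 7 10 9 1 6].

3 8 5 4 2 7 10 9 1 6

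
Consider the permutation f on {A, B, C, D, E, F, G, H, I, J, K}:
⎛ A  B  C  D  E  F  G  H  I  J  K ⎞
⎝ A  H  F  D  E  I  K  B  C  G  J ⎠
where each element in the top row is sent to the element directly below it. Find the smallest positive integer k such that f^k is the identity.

The disjoint-cycle form of f has cycle lengths 3, 3, 2, 1, 1, 1.
The order of f is the least common multiple of its cycle lengths: lcm(3, 3, 2) = 6.

6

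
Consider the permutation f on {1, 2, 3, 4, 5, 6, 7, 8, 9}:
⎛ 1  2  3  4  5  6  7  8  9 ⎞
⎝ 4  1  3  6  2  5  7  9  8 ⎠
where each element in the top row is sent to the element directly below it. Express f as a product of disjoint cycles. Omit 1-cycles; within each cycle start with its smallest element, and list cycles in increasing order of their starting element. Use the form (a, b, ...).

(1, 4, 6, 5, 2)(8, 9)

Start at 1 and follow images: 1 → 4 → 6 → 5 → 2 → 1, giving the cycle (1, 4, 6, 5, 2).
Continuing from each remaining unvisited element yields (1, 4, 6, 5, 2)(8, 9).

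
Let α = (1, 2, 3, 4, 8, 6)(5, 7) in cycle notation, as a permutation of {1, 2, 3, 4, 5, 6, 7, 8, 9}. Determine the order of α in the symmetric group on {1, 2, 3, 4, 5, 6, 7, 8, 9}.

The cycle type of α is (6, 2, 1).
Since disjoint cycles commute, ord(α) = lcm(6, 2) = 6.

6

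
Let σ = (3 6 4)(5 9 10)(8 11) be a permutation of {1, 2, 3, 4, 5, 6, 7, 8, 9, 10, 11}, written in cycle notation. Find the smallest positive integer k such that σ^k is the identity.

6

The cycle type of σ is (3, 3, 2, 1, 1, 1).
Since disjoint cycles commute, ord(σ) = lcm(3, 3, 2) = 6.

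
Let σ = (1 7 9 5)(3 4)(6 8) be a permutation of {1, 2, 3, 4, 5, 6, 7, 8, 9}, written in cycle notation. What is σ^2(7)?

5

7 lies in the 4-cycle (1 7 9 5).
Stepping 2 places around the cycle: 7 → 9 → 5.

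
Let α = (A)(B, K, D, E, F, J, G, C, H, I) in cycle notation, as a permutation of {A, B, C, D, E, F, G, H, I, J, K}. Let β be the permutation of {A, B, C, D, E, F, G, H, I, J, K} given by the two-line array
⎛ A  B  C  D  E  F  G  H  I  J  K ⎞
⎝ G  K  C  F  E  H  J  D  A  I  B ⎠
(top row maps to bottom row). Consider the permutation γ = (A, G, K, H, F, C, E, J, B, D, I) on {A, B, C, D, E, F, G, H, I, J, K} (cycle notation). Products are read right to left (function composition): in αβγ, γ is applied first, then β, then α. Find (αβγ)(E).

(αβγ)(E) = α(β(γ(E))). γ(E) = J, then β(J) = I, then α(I) = B, so the result is B.

B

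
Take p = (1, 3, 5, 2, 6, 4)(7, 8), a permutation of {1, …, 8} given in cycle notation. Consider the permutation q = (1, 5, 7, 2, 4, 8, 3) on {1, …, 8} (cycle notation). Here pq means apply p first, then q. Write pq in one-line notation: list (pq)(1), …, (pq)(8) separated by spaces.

For each element, apply p then q: 1 → 3 → 1; 2 → 6 → 6; 3 → 5 → 7; 4 → 1 → 5; 5 → 2 → 4; 6 → 4 → 8; 7 → 8 → 3; 8 → 7 → 2.
So pq in one-line form is 1 6 7 5 4 8 3 2.

1 6 7 5 4 8 3 2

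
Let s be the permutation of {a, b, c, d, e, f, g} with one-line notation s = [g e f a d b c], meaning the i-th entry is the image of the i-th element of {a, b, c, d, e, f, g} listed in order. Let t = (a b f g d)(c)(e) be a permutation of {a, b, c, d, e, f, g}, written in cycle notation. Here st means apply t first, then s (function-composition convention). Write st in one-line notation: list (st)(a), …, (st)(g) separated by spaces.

e b f g d c a

(st)(x) = s(t(x)). Computing each image: s(t(a)) = s(b) = e, s(t(b)) = s(f) = b, s(t(c)) = s(c) = f, s(t(d)) = s(a) = g, s(t(e)) = s(e) = d, s(t(f)) = s(g) = c, s(t(g)) = s(d) = a.
Hence st = [e b f g d c a].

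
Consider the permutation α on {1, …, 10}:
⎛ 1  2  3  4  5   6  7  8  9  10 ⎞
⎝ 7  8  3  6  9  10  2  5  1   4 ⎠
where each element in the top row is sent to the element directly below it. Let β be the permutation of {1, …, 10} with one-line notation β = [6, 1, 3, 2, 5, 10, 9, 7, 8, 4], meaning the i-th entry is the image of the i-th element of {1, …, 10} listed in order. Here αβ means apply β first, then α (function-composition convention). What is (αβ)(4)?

First apply β: β(4) = 2, then α(2) = 8. Thus (αβ)(4) = 8.

8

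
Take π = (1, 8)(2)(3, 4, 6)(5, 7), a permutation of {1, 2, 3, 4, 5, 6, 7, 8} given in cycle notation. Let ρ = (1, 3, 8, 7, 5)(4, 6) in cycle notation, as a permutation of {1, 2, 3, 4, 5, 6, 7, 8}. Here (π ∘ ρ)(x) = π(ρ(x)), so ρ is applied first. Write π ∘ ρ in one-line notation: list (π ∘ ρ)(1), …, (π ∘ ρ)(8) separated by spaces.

4 2 1 3 8 6 7 5

For each element, apply ρ then π: 1 → 3 → 4; 2 → 2 → 2; 3 → 8 → 1; 4 → 6 → 3; 5 → 1 → 8; 6 → 4 → 6; 7 → 5 → 7; 8 → 7 → 5.
So π ∘ ρ in one-line form is 4 2 1 3 8 6 7 5.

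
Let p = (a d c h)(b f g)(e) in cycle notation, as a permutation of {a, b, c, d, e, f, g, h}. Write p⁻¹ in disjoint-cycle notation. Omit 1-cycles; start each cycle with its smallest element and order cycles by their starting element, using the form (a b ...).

If p sends a → b within a cycle, p⁻¹ sends b → a; equivalently, reverse each cycle.
After reversing and putting each cycle's least element first, p⁻¹ = (a h c d)(b g f).

(a h c d)(b g f)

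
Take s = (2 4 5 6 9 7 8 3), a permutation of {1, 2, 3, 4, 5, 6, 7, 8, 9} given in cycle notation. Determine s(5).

Within (2 4 5 6 9 7 8 3), 5 ↦ 6.

6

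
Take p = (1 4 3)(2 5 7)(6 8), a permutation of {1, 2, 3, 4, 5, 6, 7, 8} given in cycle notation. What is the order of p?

The disjoint cycles have lengths 3, 3, 2.
Since disjoint cycles commute, ord(p) = lcm(3, 3, 2) = 6.

6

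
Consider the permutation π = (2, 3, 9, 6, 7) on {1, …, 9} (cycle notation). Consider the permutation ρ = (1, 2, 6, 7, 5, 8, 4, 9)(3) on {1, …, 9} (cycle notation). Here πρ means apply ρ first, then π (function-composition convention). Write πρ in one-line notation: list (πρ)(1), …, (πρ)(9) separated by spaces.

3 7 9 6 8 2 5 4 1

(πρ)(x) = π(ρ(x)). Computing each image: π(ρ(1)) = π(2) = 3, π(ρ(2)) = π(6) = 7, π(ρ(3)) = π(3) = 9, π(ρ(4)) = π(9) = 6, π(ρ(5)) = π(8) = 8, π(ρ(6)) = π(7) = 2, π(ρ(7)) = π(5) = 5, π(ρ(8)) = π(4) = 4, π(ρ(9)) = π(1) = 1.
Hence πρ = [3 7 9 6 8 2 5 4 1].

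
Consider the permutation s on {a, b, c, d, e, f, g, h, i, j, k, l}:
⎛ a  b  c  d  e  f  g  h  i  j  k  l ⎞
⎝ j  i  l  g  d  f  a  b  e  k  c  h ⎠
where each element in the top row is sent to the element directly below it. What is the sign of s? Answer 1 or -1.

In disjoint-cycle form the cycle lengths are 11, 1.
A cycle is odd iff its length is even; s has 0 even-length cycles, so sgn(s) = (−1)^0 and s is even.

1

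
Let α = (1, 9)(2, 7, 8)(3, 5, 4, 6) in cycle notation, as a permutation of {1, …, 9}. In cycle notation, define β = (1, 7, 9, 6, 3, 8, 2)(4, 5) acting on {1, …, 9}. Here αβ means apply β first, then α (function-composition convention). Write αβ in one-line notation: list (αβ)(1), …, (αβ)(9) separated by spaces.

8 9 2 4 6 5 1 7 3

(αβ)(x) = α(β(x)). Computing each image: α(β(1)) = α(7) = 8, α(β(2)) = α(1) = 9, α(β(3)) = α(8) = 2, α(β(4)) = α(5) = 4, α(β(5)) = α(4) = 6, α(β(6)) = α(3) = 5, α(β(7)) = α(9) = 1, α(β(8)) = α(2) = 7, α(β(9)) = α(6) = 3.
Hence αβ = [8 9 2 4 6 5 1 7 3].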